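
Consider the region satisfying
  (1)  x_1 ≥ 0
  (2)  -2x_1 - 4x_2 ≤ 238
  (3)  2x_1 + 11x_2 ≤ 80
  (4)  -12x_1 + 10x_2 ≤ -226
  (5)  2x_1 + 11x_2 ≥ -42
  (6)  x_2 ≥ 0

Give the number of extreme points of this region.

3

Pairwise boundary intersections that survive every other constraint:
  (1643/76, 127/38)
  (40, 0)
  (113/6, 0)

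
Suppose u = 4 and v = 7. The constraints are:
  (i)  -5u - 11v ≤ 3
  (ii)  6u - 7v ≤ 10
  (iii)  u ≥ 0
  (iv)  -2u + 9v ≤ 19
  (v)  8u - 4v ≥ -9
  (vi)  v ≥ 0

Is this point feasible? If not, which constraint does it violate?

not feasible — violates (iv)

Constraint (iv): -2u + 9v = 55, which is not ≤ 19. All other constraints are satisfied.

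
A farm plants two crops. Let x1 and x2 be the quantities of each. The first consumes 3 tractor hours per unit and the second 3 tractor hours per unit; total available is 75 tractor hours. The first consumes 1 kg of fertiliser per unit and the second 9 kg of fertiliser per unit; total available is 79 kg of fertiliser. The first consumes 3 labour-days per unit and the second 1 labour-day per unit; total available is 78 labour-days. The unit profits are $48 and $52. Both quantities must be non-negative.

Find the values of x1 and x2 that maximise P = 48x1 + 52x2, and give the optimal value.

Corner points and P = 48x1 + 52x2:
  (0, 0) → P = 0
  (0, 79/9) → P = 4108/9
  (25, 0) → P = 1200
  (73/4, 27/4) → P = 1227

x1 = 73/4, x2 = 27/4, maximum P = 1227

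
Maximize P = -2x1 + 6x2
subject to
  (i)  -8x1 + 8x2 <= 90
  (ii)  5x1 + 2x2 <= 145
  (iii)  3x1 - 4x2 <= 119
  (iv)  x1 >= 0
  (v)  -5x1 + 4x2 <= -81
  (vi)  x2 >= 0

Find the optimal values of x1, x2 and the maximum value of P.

The optimum lies where 5x1 + 2x2 = 145 and -5x1 + 4x2 = -81.
Solving simultaneously gives x1 = 371/15, x2 = 32/3.

x1 = 371/15, x2 = 32/3, maximum P = 218/15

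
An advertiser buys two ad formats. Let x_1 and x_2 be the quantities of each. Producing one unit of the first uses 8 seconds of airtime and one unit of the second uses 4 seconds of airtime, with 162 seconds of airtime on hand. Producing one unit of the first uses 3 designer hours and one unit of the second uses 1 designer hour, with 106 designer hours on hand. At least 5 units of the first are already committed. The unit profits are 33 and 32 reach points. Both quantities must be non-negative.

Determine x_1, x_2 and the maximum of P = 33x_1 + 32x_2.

Corner points and P = 33x_1 + 32x_2:
  (81/4, 0) → P = 2673/4
  (5, 0) → P = 165
  (5, 61/2) → P = 1141

The binding constraints are 8x_1 + 4x_2 = 162 and x_1 = 5.
Solving simultaneously gives x_1 = 5, x_2 = 61/2.

x_1 = 5, x_2 = 61/2, maximum P = 1141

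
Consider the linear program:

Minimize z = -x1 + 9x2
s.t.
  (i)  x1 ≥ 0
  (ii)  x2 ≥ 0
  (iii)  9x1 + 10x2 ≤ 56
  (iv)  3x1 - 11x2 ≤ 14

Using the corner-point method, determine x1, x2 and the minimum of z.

Corner points and z = -x1 + 9x2:
  (0, 0) → z = 0
  (0, 28/5) → z = 252/5
  (14/3, 0) → z = -14/3
  (252/43, 14/43) → z = -126/43

The optimum lies where x2 = 0 and 3x1 - 11x2 = 14.
Solving simultaneously gives x1 = 14/3, x2 = 0.

x1 = 14/3, x2 = 0, minimum z = -14/3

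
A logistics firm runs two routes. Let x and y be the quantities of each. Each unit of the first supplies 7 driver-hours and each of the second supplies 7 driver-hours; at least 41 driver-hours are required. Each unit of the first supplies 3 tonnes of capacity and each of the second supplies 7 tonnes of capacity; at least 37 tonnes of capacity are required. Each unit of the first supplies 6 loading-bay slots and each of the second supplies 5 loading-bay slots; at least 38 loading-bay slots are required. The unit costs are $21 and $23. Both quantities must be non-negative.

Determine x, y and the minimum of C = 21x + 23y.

Vertices and C = 21x + 23y:
  (0, 38/5) → C = 874/5
  (37/3, 0) → C = 259
  (3, 4) → C = 155
The feasible region is unbounded (it extends along (0, 1), (1, 0)), but C strictly increases along every unbounded feasible direction, so there is no improving ray and the minimum is attained at a vertex.

x = 3, y = 4, minimum C = 155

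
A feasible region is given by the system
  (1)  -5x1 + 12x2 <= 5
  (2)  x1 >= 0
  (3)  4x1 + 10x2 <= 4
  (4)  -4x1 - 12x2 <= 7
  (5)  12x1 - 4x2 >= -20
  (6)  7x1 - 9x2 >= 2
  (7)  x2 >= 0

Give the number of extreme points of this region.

3

Intersecting each pair of boundary lines and keeping only the points that satisfy every inequality leaves:
  (28/53, 10/53)
  (1, 0)
  (2/7, 0)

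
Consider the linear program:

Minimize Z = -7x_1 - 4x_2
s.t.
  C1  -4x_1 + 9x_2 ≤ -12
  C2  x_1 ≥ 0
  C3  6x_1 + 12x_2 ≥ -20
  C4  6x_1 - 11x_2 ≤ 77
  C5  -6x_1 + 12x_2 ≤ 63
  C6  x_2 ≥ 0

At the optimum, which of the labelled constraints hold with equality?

C1 and C4

Corner points and Z = -7x_1 - 4x_2:
  (561/10, 118/5) → Z = -4871/10
  (3, 0) → Z = -21
  (77/6, 0) → Z = -539/6

The minimum is at (561/10, 118/5). Substituting into each constraint, equality holds for C1 and C4; the remaining constraints have slack.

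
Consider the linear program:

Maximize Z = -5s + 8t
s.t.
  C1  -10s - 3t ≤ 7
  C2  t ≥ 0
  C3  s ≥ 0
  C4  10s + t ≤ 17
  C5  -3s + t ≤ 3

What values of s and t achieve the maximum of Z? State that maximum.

Feasible corners and Z = -5s + 8t:
  (0, 0) → Z = 0
  (17/10, 0) → Z = -17/2
  (0, 3) → Z = 24
  (14/13, 81/13) → Z = 578/13

At the optimal vertex, 10s + t = 17 and -3s + t = 3.
Solving simultaneously gives s = 14/13, t = 81/13.

s = 14/13, t = 81/13, maximum Z = 578/13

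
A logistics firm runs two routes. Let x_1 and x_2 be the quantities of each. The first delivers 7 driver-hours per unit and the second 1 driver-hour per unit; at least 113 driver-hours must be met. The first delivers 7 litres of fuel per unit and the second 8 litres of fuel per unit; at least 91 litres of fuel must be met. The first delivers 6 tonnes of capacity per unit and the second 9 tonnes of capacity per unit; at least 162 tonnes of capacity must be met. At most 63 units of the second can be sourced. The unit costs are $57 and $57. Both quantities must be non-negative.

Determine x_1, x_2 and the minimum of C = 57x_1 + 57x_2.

The feasible region is unbounded (it extends along (1, 0)), but C strictly increases along every unbounded feasible direction, so there is no improving ray and the minimum is attained at a vertex.

The binding constraints are 7x_1 + x_2 = 113 and 6x_1 + 9x_2 = 162.
Solving simultaneously gives x_1 = 15, x_2 = 8.

x_1 = 15, x_2 = 8, minimum C = 1311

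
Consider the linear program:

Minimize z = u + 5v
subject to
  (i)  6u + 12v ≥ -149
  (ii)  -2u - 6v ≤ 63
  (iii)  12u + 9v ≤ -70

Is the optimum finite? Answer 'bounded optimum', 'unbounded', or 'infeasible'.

bounded optimum

Extreme points and z = u + 5v:
  (-23/2, -20/3) → z = -269/6
  (49/18, -308/27) → z = -2933/54
The feasible region has finitely many vertices and no improving ray; the minimum is -2933/54 at (49/18, -308/27).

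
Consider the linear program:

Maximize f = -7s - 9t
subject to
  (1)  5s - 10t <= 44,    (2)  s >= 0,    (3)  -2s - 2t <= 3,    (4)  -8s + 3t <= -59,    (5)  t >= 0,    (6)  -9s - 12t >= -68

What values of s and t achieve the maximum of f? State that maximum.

s = 59/8, t = 0, maximum f = -413/8

Corner points and f = -7s - 9t:
  (59/8, 0) → f = -413/8
  (304/41, 13/123) → f = -2167/41
  (68/9, 0) → f = -476/9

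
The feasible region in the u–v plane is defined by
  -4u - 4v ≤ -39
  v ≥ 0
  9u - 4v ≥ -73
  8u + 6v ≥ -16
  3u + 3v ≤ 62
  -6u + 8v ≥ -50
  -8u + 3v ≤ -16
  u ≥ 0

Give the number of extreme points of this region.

The feasible vertices (each the meet of two boundaries and inside every other half-plane) are:
  (64/7, 17/28)
  (181/44, 62/11)
  (323/21, 37/7)
  (78/11, 448/33)

4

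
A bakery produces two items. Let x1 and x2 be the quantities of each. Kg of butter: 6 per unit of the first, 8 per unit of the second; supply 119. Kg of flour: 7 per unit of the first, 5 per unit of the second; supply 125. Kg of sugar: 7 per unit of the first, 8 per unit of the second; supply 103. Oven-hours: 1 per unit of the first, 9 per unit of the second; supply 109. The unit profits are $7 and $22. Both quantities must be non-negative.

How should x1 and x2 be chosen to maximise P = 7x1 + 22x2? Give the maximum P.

x1 = 1, x2 = 12, maximum P = 271

Extreme points and P = 7x1 + 22x2:
  (0, 0) → P = 0
  (0, 109/9) → P = 2398/9
  (103/7, 0) → P = 103
  (1, 12) → P = 271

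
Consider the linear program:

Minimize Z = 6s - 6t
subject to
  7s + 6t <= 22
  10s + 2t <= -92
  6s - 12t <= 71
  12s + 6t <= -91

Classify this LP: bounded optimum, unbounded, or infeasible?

From the feasible point (-113/5, 901/30), moving in the direction (-12, -6) keeps every constraint satisfied while Z decreases without bound.

unbounded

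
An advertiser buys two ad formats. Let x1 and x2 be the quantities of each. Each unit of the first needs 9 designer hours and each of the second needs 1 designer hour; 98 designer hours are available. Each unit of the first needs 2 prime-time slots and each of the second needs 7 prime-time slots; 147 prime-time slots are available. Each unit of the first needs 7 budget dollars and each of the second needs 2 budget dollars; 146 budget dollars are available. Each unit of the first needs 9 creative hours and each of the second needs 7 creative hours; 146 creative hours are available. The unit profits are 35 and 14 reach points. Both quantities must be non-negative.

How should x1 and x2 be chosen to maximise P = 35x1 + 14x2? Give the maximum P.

Vertices and P = 35x1 + 14x2:
  (0, 0) → P = 0
  (0, 146/7) → P = 292
  (98/9, 0) → P = 3430/9
  (10, 8) → P = 462

The optimum lies where 9x1 + x2 = 98 and 9x1 + 7x2 = 146.
Solving simultaneously gives x1 = 10, x2 = 8.

x1 = 10, x2 = 8, maximum P = 462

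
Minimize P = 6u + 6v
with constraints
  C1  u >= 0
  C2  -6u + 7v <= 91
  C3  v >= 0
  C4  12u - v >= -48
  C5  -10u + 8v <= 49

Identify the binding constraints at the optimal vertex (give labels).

Vertices and P = 6u + 6v:
  (0, 0) → P = 0
  (0, 49/8) → P = 147/4
  (35/2, 28) → P = 273
The feasible region is unbounded (it extends along (7, 6), (1, 0)), but P strictly increases along every unbounded feasible direction, so there is no improving ray and the minimum is attained at a vertex.

The minimum is at (0, 0). Substituting into each constraint, equality holds for C1 and C3; the remaining constraints have slack.

C1 and C3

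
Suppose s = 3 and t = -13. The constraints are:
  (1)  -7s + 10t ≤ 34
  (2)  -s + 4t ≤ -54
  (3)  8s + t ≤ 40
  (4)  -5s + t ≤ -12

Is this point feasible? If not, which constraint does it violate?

(1): -151 ≤ 34 ✓
(2): -55 ≤ -54 ✓
(3): 11 ≤ 40 ✓
(4): -28 ≤ -12 ✓

feasible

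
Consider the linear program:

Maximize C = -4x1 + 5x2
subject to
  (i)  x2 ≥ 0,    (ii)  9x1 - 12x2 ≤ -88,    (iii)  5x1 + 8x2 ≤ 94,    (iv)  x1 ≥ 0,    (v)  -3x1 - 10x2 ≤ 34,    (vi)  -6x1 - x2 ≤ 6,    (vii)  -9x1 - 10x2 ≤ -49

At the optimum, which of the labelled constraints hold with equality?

Vertices and C = -4x1 + 5x2:
  (106/33, 643/66) → C = 789/22
  (0, 22/3) → C = 110/3
  (0, 47/4) → C = 235/4

The maximum is at (0, 47/4). Substituting into each constraint, equality holds for (iii) and (iv); the remaining constraints have slack.

(iii) and (iv)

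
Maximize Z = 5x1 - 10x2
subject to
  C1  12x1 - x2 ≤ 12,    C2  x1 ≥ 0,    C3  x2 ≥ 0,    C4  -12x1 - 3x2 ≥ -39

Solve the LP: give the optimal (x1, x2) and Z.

x1 = 1, x2 = 0, maximum Z = 5

Extreme points and Z = 5x1 - 10x2:
  (1, 0) → Z = 5
  (25/16, 27/4) → Z = -955/16
  (0, 0) → Z = 0
  (0, 13) → Z = -130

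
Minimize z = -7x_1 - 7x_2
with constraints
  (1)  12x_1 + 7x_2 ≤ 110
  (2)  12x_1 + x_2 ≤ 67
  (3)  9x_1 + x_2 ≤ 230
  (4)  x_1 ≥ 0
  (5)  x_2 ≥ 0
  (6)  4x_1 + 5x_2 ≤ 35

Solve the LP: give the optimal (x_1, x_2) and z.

Extreme points and z = -7x_1 - 7x_2:
  (67/12, 0) → z = -469/12
  (75/14, 19/7) → z = -113/2
  (0, 0) → z = 0
  (0, 7) → z = -49

At the optimal vertex, 12x_1 + x_2 = 67 and 4x_1 + 5x_2 = 35.
Solving simultaneously gives x_1 = 75/14, x_2 = 19/7.

x_1 = 75/14, x_2 = 19/7, minimum z = -113/2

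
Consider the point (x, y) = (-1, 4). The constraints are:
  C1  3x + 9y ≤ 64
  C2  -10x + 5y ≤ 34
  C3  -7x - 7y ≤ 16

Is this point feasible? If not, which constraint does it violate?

C1: 33 ≤ 64 ✓
C2: 30 ≤ 34 ✓
C3: -21 ≤ 16 ✓

feasible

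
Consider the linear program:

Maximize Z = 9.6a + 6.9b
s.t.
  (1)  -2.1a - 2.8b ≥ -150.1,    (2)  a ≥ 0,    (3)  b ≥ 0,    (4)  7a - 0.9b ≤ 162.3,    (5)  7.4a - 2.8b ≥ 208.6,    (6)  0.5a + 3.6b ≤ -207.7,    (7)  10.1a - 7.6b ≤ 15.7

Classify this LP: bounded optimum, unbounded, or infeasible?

The boundaries 0.5a + 3.6b = -207.7 and 10.1a - 7.6b = 15.7 meet at (-19025/502, -105281/2008), but that point violates a ≥ 0. Every candidate vertex is excluded by some other constraint, so the feasible region is empty.

infeasible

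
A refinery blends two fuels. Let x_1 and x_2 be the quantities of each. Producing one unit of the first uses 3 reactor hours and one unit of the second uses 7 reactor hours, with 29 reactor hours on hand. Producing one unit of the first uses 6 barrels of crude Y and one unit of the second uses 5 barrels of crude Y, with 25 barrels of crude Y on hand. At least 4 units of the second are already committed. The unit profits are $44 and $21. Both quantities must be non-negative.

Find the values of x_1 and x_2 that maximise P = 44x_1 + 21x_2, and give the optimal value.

Corner points and P = 44x_1 + 21x_2:
  (0, 29/7) → P = 87
  (0, 4) → P = 84
  (1/3, 4) → P = 296/3

x_1 = 1/3, x_2 = 4, maximum P = 296/3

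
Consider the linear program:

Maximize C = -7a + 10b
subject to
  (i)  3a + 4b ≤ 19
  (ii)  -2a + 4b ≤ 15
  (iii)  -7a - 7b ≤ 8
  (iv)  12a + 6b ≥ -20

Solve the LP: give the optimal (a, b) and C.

a = -17/6, b = 7/3, maximum C = 259/6

Corner points and C = -7a + 10b:
  (4/5, 83/20) → C = 359/10
  (-17/6, 7/3) → C = 259/6
  (-46/21, 22/21) → C = 542/21
The feasible region is unbounded (it extends along (4, -3), (1, -1)), but C strictly decreases along every unbounded feasible direction, so there is no improving ray and the maximum is attained at a vertex.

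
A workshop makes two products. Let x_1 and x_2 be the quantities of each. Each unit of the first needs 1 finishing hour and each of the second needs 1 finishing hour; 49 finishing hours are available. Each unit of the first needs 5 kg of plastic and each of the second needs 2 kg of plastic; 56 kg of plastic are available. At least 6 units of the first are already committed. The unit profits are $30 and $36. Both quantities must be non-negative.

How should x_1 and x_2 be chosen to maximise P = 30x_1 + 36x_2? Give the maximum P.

Feasible corners and P = 30x_1 + 36x_2:
  (56/5, 0) → P = 336
  (6, 0) → P = 180
  (6, 13) → P = 648

The binding constraints are 5x_1 + 2x_2 = 56 and x_1 = 6.
Solving simultaneously gives x_1 = 6, x_2 = 13.

x_1 = 6, x_2 = 13, maximum P = 648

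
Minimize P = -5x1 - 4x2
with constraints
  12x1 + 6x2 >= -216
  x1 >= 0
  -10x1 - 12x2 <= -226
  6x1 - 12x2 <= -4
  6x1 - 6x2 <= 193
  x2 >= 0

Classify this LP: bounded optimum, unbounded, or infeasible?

unbounded

From the feasible point (0, 113/6), moving in the direction (0, 1) keeps every constraint satisfied while P decreases without bound.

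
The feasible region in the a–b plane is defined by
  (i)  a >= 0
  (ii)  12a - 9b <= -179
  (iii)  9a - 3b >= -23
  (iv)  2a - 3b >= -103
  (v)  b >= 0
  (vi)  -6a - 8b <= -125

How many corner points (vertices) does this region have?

3

Of the 15 pairwise boundary intersections, those satisfying every inequality are:
  (22/3, 89/3)
  (65/3, 439/9)
  (80/7, 881/21)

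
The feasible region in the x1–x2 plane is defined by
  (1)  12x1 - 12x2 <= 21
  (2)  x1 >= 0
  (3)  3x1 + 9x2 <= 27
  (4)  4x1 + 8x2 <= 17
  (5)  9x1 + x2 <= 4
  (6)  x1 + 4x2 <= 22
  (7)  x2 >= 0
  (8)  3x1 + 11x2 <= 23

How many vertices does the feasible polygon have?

5

The feasible vertices (each the meet of two boundaries and inside every other half-plane) are:
  (0, 0)
  (0, 23/11)
  (15/68, 137/68)
  (3/20, 41/20)
  (4/9, 0)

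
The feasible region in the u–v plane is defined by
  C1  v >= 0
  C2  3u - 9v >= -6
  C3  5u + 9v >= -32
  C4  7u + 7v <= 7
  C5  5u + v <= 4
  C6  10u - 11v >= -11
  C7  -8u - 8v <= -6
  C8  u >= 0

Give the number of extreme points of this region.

Intersecting each pair of boundary lines and keeping only the points that satisfy every inequality leaves:
  (4/5, 0)
  (3/4, 0)
  (1/4, 3/4)
  (1/16, 11/16)
  (3/4, 1/4)

5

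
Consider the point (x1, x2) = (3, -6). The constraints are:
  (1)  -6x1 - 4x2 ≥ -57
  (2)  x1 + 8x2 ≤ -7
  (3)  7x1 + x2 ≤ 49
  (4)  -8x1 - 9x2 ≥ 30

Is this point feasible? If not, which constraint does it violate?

(1): 6 ≥ -57 ✓
(2): -45 ≤ -7 ✓
(3): 15 ≤ 49 ✓
(4): 30 ≥ 30 ✓

feasible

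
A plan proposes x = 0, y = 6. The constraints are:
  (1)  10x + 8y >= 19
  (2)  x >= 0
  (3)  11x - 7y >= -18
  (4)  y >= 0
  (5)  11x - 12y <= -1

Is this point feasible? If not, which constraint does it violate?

not feasible — violates (3)

Constraint (3): 11x - 7y = -42, which is not ≥ -18. All other constraints are satisfied.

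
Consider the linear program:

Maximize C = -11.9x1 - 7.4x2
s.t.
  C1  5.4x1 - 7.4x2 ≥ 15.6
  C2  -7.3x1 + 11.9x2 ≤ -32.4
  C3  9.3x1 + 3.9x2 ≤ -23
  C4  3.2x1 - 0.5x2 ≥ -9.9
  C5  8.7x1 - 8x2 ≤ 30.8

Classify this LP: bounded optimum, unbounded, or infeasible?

Feasible corners and C = -11.9x1 - 7.4x2:
  (-7367/6957, -23461/6957) → C = 870929/23190
  (-13401/3443, -17595/3443) → C = 2896749/34430
  (-6388/10833, -16218/3611) → C = 2180284/54165
  (-1892/425, -18469/2125) → C = 1246223/10625
The feasible region has finitely many vertices and no improving ray; the maximum is 1246223/10625 at (-1892/425, -18469/2125).

bounded optimum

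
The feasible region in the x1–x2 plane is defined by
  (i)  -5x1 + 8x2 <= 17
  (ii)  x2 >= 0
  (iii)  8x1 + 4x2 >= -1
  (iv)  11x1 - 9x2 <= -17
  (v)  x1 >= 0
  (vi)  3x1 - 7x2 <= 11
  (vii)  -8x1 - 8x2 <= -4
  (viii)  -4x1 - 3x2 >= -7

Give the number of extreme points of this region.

4

Intersecting each pair of boundary lines and keeping only the points that satisfy every inequality leaves:
  (0, 17/8)
  (5/47, 103/47)
  (0, 17/9)
  (4/23, 145/69)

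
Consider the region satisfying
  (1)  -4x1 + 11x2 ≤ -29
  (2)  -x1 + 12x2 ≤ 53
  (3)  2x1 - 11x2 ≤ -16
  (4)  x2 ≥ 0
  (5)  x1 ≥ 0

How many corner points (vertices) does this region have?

Pairwise boundary intersections that survive every other constraint:
  (931/37, 241/37)
  (45/2, 61/11)
  (391/13, 90/13)

3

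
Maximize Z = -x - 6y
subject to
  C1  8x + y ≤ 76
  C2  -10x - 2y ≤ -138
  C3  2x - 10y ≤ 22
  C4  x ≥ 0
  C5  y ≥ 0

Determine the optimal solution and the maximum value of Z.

x = 7/3, y = 172/3, maximum Z = -1039/3

Feasible corners and Z = -x - 6y:
  (7/3, 172/3) → Z = -1039/3
  (0, 76) → Z = -456
  (0, 69) → Z = -414

The binding constraints are 8x + y = 76 and -10x - 2y = -138.
Solving simultaneously gives x = 7/3, y = 172/3.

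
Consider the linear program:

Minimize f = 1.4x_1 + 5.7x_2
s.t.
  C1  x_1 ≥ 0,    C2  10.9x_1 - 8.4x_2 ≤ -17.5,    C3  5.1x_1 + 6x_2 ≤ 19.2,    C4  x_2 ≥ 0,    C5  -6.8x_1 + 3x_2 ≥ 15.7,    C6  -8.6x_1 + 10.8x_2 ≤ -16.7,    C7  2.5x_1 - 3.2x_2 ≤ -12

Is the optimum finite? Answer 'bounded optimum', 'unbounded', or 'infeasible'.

infeasible

The boundaries -8.6x_1 + 10.8x_2 = -16.7 and 2.5x_1 - 3.2x_2 = -12 meet at (352, 278.75), but that point violates 10.9x_1 - 8.4x_2 ≤ -17.5. Every candidate vertex is excluded by some other constraint, so the feasible region is empty.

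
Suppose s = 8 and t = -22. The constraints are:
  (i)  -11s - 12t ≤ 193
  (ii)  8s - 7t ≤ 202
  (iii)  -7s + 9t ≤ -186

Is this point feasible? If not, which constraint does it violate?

Constraint (ii): 8s - 7t = 218, which is not ≤ 202. All other constraints are satisfied.

not feasible — violates (ii)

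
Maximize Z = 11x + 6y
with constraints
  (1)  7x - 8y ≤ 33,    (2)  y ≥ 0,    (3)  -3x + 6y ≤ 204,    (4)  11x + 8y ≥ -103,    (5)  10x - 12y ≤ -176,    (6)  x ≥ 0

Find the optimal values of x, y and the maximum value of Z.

x = 58, y = 63, maximum Z = 1016

Feasible corners and Z = 11x + 6y:
  (58, 63) → Z = 1016
  (0, 34) → Z = 204
  (0, 44/3) → Z = 88

The optimum lies where -3x + 6y = 204 and 10x - 12y = -176.
Solving simultaneously gives x = 58, y = 63.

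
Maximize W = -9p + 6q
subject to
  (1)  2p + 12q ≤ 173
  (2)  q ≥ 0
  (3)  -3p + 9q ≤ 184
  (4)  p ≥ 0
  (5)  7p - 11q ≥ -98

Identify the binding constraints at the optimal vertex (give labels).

Vertices and W = -9p + 6q:
  (173/2, 0) → W = -1557/2
  (727/106, 1407/106) → W = 1899/106
  (0, 0) → W = 0
  (0, 98/11) → W = 588/11

The maximum is at (0, 98/11). Substituting into each constraint, equality holds for (4) and (5); the remaining constraints have slack.

(4) and (5)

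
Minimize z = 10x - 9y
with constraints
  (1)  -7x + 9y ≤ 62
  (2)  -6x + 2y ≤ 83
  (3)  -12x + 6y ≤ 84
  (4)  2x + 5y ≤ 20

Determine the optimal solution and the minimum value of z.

Extreme points and z = 10x - 9y:
  (-64/11, 26/11) → z = -874/11
  (-130/53, 264/53) → z = -3676/53
  (-55/2, -41) → z = 94
The feasible region is unbounded (it extends along (5, -2), (-1, -3)), but z strictly increases along every unbounded feasible direction, so there is no improving ray and the minimum is attained at a vertex.

x = -64/11, y = 26/11, minimum z = -874/11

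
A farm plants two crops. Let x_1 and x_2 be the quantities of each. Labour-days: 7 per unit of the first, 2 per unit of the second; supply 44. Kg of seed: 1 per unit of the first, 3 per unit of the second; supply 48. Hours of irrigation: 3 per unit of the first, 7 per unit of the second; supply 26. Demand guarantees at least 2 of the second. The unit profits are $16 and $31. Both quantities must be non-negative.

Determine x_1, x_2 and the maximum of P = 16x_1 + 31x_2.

x_1 = 4, x_2 = 2, maximum P = 126

Vertices and P = 16x_1 + 31x_2:
  (0, 26/7) → P = 806/7
  (0, 2) → P = 62
  (4, 2) → P = 126

The binding constraints are 3x_1 + 7x_2 = 26 and x_2 = 2.
Solving simultaneously gives x_1 = 4, x_2 = 2.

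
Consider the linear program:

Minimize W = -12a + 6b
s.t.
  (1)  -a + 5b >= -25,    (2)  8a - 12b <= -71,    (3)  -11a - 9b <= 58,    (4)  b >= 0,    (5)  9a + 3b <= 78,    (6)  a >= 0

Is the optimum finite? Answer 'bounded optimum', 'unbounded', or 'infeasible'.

bounded optimum

Feasible corners and W = -12a + 6b:
  (241/44, 421/44) → W = -183/22
  (0, 71/12) → W = 71/2
  (0, 26) → W = 156
The feasible region has finitely many vertices and no improving ray; the minimum is -183/22 at (241/44, 421/44).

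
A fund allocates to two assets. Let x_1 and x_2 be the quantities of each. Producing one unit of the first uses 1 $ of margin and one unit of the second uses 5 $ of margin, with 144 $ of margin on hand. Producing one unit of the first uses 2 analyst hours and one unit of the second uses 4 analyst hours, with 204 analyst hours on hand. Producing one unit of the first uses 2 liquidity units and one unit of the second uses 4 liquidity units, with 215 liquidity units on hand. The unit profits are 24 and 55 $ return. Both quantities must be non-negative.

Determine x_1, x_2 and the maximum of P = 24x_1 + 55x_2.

Vertices and P = 24x_1 + 55x_2:
  (0, 0) → P = 0
  (0, 144/5) → P = 1584
  (102, 0) → P = 2448
  (74, 14) → P = 2546

x_1 = 74, x_2 = 14, maximum P = 2546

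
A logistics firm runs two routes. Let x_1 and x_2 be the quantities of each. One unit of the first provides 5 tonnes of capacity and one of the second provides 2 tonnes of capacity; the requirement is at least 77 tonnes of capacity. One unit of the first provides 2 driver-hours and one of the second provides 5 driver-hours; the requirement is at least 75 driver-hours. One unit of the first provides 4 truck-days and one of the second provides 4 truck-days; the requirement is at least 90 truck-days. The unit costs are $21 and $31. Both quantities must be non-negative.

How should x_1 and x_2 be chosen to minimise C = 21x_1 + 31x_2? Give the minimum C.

Extreme points and C = 21x_1 + 31x_2:
  (0, 77/2) → C = 2387/2
  (75/2, 0) → C = 1575/2
  (32/3, 71/6) → C = 3545/6
  (25/2, 10) → C = 1145/2
The feasible region is unbounded (it extends along (0, 1), (1, 0)), but C strictly increases along every unbounded feasible direction, so there is no improving ray and the minimum is attained at a vertex.

The optimum lies where 2x_1 + 5x_2 = 75 and 4x_1 + 4x_2 = 90.
Solving simultaneously gives x_1 = 25/2, x_2 = 10.

x_1 = 25/2, x_2 = 10, minimum C = 1145/2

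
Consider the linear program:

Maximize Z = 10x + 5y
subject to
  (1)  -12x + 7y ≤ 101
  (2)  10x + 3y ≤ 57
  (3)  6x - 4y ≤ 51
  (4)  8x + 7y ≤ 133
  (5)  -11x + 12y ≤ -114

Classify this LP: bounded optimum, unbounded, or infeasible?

bounded optimum

Vertices and Z = 10x + 5y:
  (-761/6, -203) → Z = -6850/3
  (-30, -37) → Z = -485
  (39/7, -123/28) → Z = 135/4
The feasible region has finitely many vertices and no improving ray; the maximum is 135/4 at (39/7, -123/28).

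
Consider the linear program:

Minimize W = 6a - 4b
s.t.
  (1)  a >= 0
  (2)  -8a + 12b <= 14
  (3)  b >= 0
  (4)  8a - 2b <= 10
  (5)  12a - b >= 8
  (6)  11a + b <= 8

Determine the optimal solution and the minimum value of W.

a = 16/23, b = 8/23, minimum W = 64/23

Extreme points and W = 6a - 4b:
  (2/3, 0) → W = 4
  (8/11, 0) → W = 48/11
  (16/23, 8/23) → W = 64/23

The binding constraints are 12a - b = 8 and 11a + b = 8.
Solving simultaneously gives a = 16/23, b = 8/23.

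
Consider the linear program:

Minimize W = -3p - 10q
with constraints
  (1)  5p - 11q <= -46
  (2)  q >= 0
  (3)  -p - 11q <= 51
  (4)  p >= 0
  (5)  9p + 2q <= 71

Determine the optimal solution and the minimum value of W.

p = 0, q = 71/2, minimum W = -355

Feasible corners and W = -3p - 10q:
  (0, 46/11) → W = -460/11
  (689/109, 769/109) → W = -9757/109
  (0, 71/2) → W = -355

At the optimal vertex, p = 0 and 9p + 2q = 71.
Solving simultaneously gives p = 0, q = 71/2.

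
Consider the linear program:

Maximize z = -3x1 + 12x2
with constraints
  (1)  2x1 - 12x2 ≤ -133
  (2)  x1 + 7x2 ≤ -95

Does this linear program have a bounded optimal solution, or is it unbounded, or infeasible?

From the feasible point (-2071/26, -57/26), moving in the direction (-12, -2) keeps every constraint satisfied while z increases without bound.

unbounded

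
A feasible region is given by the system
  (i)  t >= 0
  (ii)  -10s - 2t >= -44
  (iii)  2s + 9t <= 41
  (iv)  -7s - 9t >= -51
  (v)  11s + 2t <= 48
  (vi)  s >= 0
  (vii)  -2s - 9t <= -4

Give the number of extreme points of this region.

The feasible vertices (each the meet of two boundaries and inside every other half-plane) are:
  (48/11, 0)
  (2, 0)
  (147/38, 101/38)
  (4, 2)
  (2, 37/9)
  (0, 41/9)
  (0, 4/9)

7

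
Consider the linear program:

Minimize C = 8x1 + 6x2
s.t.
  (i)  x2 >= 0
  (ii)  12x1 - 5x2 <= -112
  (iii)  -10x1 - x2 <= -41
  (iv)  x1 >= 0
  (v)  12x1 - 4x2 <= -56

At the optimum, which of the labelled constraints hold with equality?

(ii) and (iii)

Extreme points and C = 8x1 + 6x2:
  (3/2, 26) → C = 168
  (14, 56) → C = 448
  (0, 41) → C = 246
The feasible region is unbounded (it extends along (0, 1), (1, 3)), but C strictly increases along every unbounded feasible direction, so there is no improving ray and the minimum is attained at a vertex.

The minimum is at (3/2, 26). Substituting into each constraint, equality holds for (ii) and (iii); the remaining constraints have slack.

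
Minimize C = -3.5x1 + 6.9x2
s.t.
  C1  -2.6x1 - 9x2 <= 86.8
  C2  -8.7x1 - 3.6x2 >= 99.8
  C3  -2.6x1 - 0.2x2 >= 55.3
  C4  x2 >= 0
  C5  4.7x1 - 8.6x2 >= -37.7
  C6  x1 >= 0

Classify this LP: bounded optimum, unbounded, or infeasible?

infeasible

The boundaries 4.7x1 - 8.6x2 = -37.7 and x1 = 0 meet at (0, 377/86), but that point violates -8.7x1 - 3.6x2 ≥ 99.8. Every candidate vertex is excluded by some other constraint, so the feasible region is empty.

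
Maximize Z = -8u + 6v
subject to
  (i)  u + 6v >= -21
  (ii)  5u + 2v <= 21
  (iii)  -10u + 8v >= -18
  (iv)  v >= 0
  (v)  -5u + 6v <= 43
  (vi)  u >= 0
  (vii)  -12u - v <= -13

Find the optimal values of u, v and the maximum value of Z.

At the optimal vertex, -5u + 6v = 43 and -12u - v = -13.
Solving simultaneously gives u = 5/11, v = 83/11.

u = 5/11, v = 83/11, maximum Z = 458/11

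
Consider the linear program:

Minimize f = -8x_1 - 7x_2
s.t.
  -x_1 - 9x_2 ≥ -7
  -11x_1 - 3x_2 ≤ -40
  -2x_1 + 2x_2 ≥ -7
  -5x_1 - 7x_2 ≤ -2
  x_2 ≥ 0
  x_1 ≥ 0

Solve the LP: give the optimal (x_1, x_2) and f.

Vertices and f = -8x_1 - 7x_2:
  (113/32, 37/96) → f = -2971/96
  (77/20, 7/20) → f = -133/4
  (101/28, 3/28) → f = -829/28

The optimum lies where -x_1 - 9x_2 = -7 and -2x_1 + 2x_2 = -7.
Solving simultaneously gives x_1 = 77/20, x_2 = 7/20.

x_1 = 77/20, x_2 = 7/20, minimum f = -133/4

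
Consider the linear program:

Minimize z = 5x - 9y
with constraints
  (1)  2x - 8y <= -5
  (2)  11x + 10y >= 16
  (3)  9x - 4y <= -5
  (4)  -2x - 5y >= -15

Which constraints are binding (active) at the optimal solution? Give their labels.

Corner points and z = 5x - 9y:
  (7/67, 199/134) → z = -1721/134
  (-2, 19/5) → z = -221/5
  (35/53, 145/53) → z = -1130/53

The minimum is at (-2, 19/5). Substituting into each constraint, equality holds for (2) and (4); the remaining constraints have slack.

(2) and (4)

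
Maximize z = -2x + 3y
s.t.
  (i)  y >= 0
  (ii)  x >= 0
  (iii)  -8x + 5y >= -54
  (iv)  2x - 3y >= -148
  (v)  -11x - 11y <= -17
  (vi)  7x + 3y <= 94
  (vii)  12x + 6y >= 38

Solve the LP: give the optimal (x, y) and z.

x = 0, y = 94/3, maximum z = 94

Extreme points and z = -2x + 3y:
  (27/4, 0) → z = -27/2
  (19/6, 0) → z = -19/3
  (0, 94/3) → z = 94
  (0, 19/3) → z = 19
  (632/59, 374/59) → z = -142/59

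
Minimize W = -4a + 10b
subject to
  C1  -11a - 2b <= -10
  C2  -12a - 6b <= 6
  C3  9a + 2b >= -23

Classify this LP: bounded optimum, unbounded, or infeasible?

unbounded

From the feasible point (12/7, -31/7), moving in the direction (6, -12) keeps every constraint satisfied while W decreases without bound.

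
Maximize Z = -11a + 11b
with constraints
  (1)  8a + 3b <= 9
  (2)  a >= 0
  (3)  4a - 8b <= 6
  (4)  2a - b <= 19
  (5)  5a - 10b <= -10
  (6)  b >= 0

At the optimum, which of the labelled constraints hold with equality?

(1) and (2)

Extreme points and Z = -11a + 11b:
  (0, 3) → Z = 33
  (12/19, 25/19) → Z = 143/19
  (0, 1) → Z = 11

The maximum is at (0, 3). Substituting into each constraint, equality holds for (1) and (2); the remaining constraints have slack.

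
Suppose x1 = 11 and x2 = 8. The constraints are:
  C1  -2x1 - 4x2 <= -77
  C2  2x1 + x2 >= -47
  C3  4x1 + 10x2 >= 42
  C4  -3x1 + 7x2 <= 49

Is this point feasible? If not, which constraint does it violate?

Constraint C1: -2x1 - 4x2 = -54, which is not ≤ -77. All other constraints are satisfied.

not feasible — violates C1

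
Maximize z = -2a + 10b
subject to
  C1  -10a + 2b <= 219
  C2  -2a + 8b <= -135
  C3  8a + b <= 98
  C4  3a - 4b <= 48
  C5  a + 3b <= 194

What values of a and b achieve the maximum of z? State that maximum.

a = -39/4, b = -309/16, maximum z = -1389/8

Corner points and z = -2a + 10b:
  (-1011/38, -447/19) → z = -3459/19
  (-486/17, -1137/34) → z = -4713/17
  (-39/4, -309/16) → z = -1389/8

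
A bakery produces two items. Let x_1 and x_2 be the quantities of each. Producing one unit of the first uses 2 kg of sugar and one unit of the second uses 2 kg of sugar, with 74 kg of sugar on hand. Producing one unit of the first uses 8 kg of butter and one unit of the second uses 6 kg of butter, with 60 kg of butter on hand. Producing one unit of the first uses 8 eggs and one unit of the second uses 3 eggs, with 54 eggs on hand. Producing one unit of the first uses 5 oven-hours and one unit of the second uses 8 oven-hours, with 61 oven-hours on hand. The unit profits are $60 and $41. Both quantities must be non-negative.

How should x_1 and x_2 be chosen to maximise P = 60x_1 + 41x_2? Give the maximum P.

The binding constraints are 8x_1 + 6x_2 = 60 and 8x_1 + 3x_2 = 54.
Solving simultaneously gives x_1 = 6, x_2 = 2.

x_1 = 6, x_2 = 2, maximum P = 442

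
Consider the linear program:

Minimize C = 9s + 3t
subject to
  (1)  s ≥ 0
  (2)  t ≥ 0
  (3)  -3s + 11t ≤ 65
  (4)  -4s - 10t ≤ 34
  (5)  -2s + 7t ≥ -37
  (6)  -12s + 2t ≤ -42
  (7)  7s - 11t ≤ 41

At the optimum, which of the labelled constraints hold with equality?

Corner points and C = 9s + 3t:
  (7/2, 0) → C = 63/2
  (41/7, 0) → C = 369/7
  (296/63, 151/21) → C = 447/7
  (53/2, 289/22) → C = 3057/11

The minimum is at (7/2, 0). Substituting into each constraint, equality holds for (2) and (6); the remaining constraints have slack.

(2) and (6)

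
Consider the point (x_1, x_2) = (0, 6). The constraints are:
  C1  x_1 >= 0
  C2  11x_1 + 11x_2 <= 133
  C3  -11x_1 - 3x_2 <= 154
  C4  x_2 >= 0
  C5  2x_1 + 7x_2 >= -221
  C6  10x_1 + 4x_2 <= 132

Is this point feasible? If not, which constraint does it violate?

C1: 0 ≥ 0 ✓
C2: 66 ≤ 133 ✓
C3: -18 ≤ 154 ✓
C4: 6 ≥ 0 ✓
C5: 42 ≥ -221 ✓
C6: 24 ≤ 132 ✓

feasible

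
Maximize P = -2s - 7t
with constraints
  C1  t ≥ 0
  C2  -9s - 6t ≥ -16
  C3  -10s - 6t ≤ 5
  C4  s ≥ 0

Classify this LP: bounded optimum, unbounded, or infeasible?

bounded optimum

Feasible corners and P = -2s - 7t:
  (16/9, 0) → P = -32/9
  (0, 0) → P = 0
  (0, 8/3) → P = -56/3
The feasible region has finitely many vertices and no improving ray; the maximum is 0 at (0, 0).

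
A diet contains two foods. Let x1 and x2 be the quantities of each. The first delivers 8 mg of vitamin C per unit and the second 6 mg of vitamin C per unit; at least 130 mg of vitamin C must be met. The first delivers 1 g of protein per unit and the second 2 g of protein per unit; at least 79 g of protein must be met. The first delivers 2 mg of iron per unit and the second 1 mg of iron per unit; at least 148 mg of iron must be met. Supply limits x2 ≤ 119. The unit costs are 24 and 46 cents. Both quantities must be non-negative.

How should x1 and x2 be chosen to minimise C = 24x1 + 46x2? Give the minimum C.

Feasible corners and C = 24x1 + 46x2:
  (79, 0) → C = 1896
  (217/3, 10/3) → C = 5668/3
  (29/2, 119) → C = 5822
The feasible region is unbounded (it extends along (1, 0)), but C strictly increases along every unbounded feasible direction, so there is no improving ray and the minimum is attained at a vertex.

At the optimal vertex, x1 + 2x2 = 79 and 2x1 + x2 = 148.
Solving simultaneously gives x1 = 217/3, x2 = 10/3.

x1 = 217/3, x2 = 10/3, minimum C = 5668/3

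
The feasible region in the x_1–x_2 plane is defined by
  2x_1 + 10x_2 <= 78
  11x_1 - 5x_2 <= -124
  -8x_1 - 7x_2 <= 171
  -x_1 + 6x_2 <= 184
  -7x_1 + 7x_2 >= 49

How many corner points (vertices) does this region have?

The feasible vertices (each the meet of two boundaries and inside every other half-plane) are:
  (-85/12, 553/60)
  (-376/11, 161/11)
  (-1723/117, -889/117)

3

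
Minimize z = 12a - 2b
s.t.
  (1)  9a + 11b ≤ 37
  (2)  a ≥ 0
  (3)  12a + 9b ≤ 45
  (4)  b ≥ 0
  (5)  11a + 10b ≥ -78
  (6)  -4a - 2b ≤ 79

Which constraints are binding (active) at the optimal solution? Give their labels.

(1) and (2)

Feasible corners and z = 12a - 2b:
  (0, 37/11) → z = -74/11
  (54/17, 13/17) → z = 622/17
  (0, 0) → z = 0
  (15/4, 0) → z = 45

The minimum is at (0, 37/11). Substituting into each constraint, equality holds for (1) and (2); the remaining constraints have slack.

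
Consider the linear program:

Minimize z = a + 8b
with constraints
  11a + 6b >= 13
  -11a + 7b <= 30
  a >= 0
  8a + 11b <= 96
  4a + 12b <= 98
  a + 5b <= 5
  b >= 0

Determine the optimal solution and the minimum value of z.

Corner points and z = a + 8b:
  (5/7, 6/7) → z = 53/7
  (13/11, 0) → z = 13/11
  (5, 0) → z = 5

a = 13/11, b = 0, minimum z = 13/11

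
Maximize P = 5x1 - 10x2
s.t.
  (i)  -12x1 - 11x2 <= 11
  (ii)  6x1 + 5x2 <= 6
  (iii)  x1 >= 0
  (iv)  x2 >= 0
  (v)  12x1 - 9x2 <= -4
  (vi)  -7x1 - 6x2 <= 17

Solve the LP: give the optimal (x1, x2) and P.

x1 = 0, x2 = 4/9, maximum P = -40/9

The binding constraints are x1 = 0 and 12x1 - 9x2 = -4.
Solving simultaneously gives x1 = 0, x2 = 4/9.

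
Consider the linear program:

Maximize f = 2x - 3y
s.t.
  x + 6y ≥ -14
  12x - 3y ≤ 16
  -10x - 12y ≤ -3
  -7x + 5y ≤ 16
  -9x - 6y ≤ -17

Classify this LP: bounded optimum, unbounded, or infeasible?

bounded optimum

Feasible corners and f = 2x - 3y:
  (128/39, 304/39) → f = -656/39
  (49/33, 20/33) → f = 38/33
  (-11/87, 263/87) → f = -811/87
The feasible region has finitely many vertices and no improving ray; the maximum is 38/33 at (49/33, 20/33).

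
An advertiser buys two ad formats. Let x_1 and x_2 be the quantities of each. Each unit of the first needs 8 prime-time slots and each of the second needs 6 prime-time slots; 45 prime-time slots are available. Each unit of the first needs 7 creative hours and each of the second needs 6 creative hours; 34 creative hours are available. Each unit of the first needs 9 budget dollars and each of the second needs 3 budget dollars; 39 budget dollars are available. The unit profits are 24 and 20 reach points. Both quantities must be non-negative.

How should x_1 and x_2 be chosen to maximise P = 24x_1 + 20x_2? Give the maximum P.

x_1 = 4, x_2 = 1, maximum P = 116

The optimum lies where 7x_1 + 6x_2 = 34 and 9x_1 + 3x_2 = 39.
Solving simultaneously gives x_1 = 4, x_2 = 1.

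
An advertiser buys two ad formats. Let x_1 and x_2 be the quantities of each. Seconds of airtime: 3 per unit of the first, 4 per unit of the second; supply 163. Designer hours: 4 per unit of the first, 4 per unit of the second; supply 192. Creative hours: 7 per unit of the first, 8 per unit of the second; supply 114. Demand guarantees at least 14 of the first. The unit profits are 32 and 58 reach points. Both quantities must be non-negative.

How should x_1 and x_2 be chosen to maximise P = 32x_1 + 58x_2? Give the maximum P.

x_1 = 14, x_2 = 2, maximum P = 564

Extreme points and P = 32x_1 + 58x_2:
  (114/7, 0) → P = 3648/7
  (14, 0) → P = 448
  (14, 2) → P = 564

The optimum lies where 7x_1 + 8x_2 = 114 and x_1 = 14.
Solving simultaneously gives x_1 = 14, x_2 = 2.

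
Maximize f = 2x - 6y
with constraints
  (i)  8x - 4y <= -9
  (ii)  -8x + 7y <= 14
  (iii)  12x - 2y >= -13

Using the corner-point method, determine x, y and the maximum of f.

x = -17/16, y = 1/8, maximum f = -23/8

Corner points and f = 2x - 6y:
  (-7/24, 5/3) → f = -127/12
  (-17/16, 1/8) → f = -23/8
  (-63/68, 16/17) → f = -15/2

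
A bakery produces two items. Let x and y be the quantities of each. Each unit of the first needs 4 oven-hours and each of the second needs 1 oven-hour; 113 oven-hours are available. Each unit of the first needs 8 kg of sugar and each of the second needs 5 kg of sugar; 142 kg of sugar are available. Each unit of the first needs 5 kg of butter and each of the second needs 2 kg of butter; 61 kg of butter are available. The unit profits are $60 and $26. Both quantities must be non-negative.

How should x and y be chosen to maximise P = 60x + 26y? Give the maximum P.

x = 7/3, y = 74/3, maximum P = 2344/3

Feasible corners and P = 60x + 26y:
  (0, 0) → P = 0
  (0, 142/5) → P = 3692/5
  (61/5, 0) → P = 732
  (7/3, 74/3) → P = 2344/3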